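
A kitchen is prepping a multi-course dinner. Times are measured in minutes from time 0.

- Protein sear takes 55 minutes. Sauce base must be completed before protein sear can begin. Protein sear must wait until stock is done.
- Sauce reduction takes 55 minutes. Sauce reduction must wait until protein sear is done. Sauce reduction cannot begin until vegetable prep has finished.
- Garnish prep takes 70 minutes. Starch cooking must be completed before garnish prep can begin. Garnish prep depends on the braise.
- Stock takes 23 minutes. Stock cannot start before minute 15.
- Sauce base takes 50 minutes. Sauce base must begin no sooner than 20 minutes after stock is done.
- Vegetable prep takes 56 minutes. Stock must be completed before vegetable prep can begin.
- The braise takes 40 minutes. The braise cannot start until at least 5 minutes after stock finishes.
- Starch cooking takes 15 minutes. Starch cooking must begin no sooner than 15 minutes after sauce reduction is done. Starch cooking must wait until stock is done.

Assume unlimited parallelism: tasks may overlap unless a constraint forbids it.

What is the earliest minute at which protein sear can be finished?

163

Stock cannot begin until its own release at minute 15. It runs from minute 15 to 15 + 23 = minute 38.
Sauce base cannot begin until stock (finishes minute 38, plus 20-minute gap → minute 58). It runs from minute 58 to 58 + 50 = minute 108.
For protein sear: sauce base (finishes minute 108); stock (finishes minute 38). Taking the maximum gives a start of minute 108, and it finishes at 108 + 55 = minute 163.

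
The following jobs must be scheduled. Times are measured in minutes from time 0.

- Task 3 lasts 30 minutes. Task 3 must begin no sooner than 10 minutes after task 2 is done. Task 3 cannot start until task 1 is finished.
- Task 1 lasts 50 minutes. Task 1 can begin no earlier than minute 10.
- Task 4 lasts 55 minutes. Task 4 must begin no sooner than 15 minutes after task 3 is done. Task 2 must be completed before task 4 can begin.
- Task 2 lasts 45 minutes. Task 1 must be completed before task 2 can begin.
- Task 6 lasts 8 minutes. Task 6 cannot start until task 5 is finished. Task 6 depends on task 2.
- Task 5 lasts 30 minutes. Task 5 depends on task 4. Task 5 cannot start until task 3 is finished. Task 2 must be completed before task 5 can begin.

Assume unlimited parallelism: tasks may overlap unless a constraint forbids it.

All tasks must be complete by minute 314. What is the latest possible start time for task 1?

To finish by minute 314, task 6 (duration 8) must start no later than minute 306.
Task 5 feeds into task 6 (must start by minute 306); so task 5 must finish by minute 306 and therefore start by minute 276.
Task 4 must finish before task 5 (must start by minute 276). With a 55-minute duration, task 4 must start by 276 − 55 = minute 221.
Task 3 has several dependents: task 4 (must start by minute 221, minus 15-minute gap → minute 206); task 5 (must start by minute 276). The earliest of those limits is minute 206, so task 3 must start by 206 − 30 = minute 176.
Task 2 must finish in time for task 3 (must start by minute 176, minus 10-minute gap → minute 166); task 4 (must start by minute 221); task 5 (must start by minute 276); task 6 (must start by minute 306). The tightest is minute 166, so task 2 must start by 166 − 45 = minute 121.
Task 1 feeds task 2 (must start by minute 121); task 3 (must start by minute 176). Taking the minimum, task 1 must finish by minute 121 and start by 121 − 50 = minute 71.

71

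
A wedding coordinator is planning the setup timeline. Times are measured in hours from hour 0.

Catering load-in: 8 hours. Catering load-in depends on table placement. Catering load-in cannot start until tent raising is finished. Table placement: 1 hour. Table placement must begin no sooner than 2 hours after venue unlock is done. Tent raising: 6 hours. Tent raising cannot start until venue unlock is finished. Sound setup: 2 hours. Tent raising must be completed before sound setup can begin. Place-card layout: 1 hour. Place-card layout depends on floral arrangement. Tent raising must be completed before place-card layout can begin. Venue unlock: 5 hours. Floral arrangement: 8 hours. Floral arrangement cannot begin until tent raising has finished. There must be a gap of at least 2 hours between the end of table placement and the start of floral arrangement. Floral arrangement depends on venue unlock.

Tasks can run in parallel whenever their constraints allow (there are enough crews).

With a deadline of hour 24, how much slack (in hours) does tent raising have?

4

Venue unlock has no prerequisites, so it starts at hour 0 and finishes at hour 5.
After venue unlock (finishes hour 5), tent raising can start at hour 5 and finishes at hour 11.

Working backward from the deadline:
Nothing follows place-card layout; the deadline of hour 24 is its only limit. It must start by 24 − 1 = hour 23.
Floral arrangement has to be done before place-card layout (must start by hour 23). That means finishing by hour 23, i.e. starting by 23 − 8 = hour 15.
Sound setup has no dependents, so it just needs to finish by hour 24. Starting by 24 − 2 = hour 22 achieves that.
To finish by hour 24, catering load-in (duration 8) must start no later than hour 16.
Tent raising has several dependents: floral arrangement (must start by hour 15); sound setup (must start by hour 22); catering load-in (must start by hour 16); place-card layout (must start by hour 23). The earliest of those limits is hour 15, so tent raising must start by 15 − 6 = hour 9.
So tent raising can start as early as hour 5 and as late as hour 9, giving 9 − 5 = 4 hours of slack.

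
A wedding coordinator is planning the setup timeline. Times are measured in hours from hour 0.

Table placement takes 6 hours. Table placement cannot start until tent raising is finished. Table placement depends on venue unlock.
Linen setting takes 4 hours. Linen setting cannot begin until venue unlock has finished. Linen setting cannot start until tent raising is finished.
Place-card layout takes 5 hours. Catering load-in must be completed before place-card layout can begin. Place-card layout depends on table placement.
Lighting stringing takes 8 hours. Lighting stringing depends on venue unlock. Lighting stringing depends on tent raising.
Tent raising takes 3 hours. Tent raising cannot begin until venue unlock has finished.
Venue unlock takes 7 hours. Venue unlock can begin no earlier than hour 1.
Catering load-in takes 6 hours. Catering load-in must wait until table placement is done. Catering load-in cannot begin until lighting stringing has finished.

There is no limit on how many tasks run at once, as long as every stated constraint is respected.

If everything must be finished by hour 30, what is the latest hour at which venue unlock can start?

To finish by hour 30, place-card layout (duration 5) must start no later than hour 25.
Catering load-in feeds into place-card layout (must start by hour 25); so catering load-in must finish by hour 25 and therefore start by hour 19.
Table placement must finish in time for catering load-in (must start by hour 19); place-card layout (must start by hour 25). The tightest is hour 19, so table placement must start by 19 − 6 = hour 13.
Linen setting must finish by hour 30; it takes 4 hours, so it must start by 30 − 4 = hour 26.
Lighting stringing has to be done before catering load-in (must start by hour 19). That means finishing by hour 19, i.e. starting by 19 − 8 = hour 11.
Tent raising feeds table placement (must start by hour 13); linen setting (must start by hour 26); lighting stringing (must start by hour 11). Taking the minimum, tent raising must finish by hour 11 and start by 11 − 3 = hour 8.
For venue unlock: tent raising (must start by hour 8); table placement (must start by hour 13); linen setting (must start by hour 26); lighting stringing (must start by hour 11). The most restrictive is hour 8; with a 7-hour duration, venue unlock must start by hour 1.

1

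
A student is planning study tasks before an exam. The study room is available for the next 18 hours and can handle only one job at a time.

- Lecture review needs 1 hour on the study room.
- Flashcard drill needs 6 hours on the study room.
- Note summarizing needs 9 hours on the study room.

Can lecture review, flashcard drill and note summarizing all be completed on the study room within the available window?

Running back to back, the jobs need 1 + 6 + 9 = 16 hours on the study room.
Since 16 ≤ 18, they fit within the window.

Yes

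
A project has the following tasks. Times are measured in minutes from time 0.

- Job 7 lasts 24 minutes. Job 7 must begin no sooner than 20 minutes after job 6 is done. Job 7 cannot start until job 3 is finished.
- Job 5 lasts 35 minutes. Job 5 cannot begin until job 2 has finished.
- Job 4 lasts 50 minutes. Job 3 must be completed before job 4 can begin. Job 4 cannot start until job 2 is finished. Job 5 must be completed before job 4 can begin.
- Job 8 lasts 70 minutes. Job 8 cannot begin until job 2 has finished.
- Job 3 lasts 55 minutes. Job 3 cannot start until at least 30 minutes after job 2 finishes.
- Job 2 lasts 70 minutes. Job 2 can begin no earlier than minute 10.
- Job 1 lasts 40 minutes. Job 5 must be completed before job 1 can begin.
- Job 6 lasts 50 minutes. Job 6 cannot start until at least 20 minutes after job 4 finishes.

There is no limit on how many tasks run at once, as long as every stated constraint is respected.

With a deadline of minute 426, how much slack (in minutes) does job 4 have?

Job 2 cannot begin until its own release at minute 10. It runs from minute 10 to 10 + 70 = minute 80.
After job 2 (finishes minute 80), job 5 can start at minute 80 and finishes at minute 115.
Job 3 waits on job 2 (finishes minute 80, plus 30-minute gap → minute 110), so it starts at minute 110 and finishes at 110 + 55 = minute 165.
For job 4: job 3 (finishes minute 165); job 2 (finishes minute 80); job 5 (finishes minute 115). Taking the maximum gives a start of minute 165, and it finishes at 165 + 50 = minute 215.

Working backward from the deadline:
To finish by minute 426, job 7 (duration 24) must start no later than minute 402.
Job 6 must finish before job 7 (must start by minute 402, minus 20-minute gap → minute 382). With a 50-minute duration, job 6 must start by 382 − 50 = minute 332.
Job 4 must finish before job 6 (must start by minute 332, minus 20-minute gap → minute 312). With a 50-minute duration, job 4 must start by 312 − 50 = minute 262.
So job 4 can start as early as minute 165 and as late as minute 262, giving 262 − 165 = 97 minutes of slack.

97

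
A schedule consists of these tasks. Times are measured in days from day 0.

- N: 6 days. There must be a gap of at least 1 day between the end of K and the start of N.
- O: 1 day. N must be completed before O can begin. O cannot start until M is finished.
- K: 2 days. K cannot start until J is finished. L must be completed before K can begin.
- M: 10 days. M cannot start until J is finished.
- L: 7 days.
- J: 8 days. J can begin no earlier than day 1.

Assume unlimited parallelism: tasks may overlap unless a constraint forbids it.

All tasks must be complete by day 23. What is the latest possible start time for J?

Nothing follows O; the deadline of day 23 is its only limit. It must start by 23 − 1 = day 22.
N feeds into O (must start by day 22); so N must finish by day 22 and therefore start by day 16.
K must finish before N (must start by day 16, minus 1-day gap → day 15). With a 2-day duration, K must start by 15 − 2 = day 13.
M feeds into O (must start by day 22); so M must finish by day 22 and therefore start by day 12.
J has several dependents: K (must start by day 13); M (must start by day 12). The earliest of those limits is day 12, so J must start by 12 − 8 = day 4.

4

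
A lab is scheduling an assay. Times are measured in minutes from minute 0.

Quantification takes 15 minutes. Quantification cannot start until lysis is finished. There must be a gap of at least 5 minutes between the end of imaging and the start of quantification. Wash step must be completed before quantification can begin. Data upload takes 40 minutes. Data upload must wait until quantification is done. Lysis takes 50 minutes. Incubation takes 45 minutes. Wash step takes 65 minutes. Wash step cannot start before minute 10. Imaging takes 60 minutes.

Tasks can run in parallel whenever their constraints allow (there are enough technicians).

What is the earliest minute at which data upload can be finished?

130

Nothing blocks imaging, so it runs from minute 0 to minute 60.
Wash step cannot begin until its own release at minute 10. It runs from minute 10 to 10 + 65 = minute 75.
Nothing blocks lysis, so it runs from minute 0 to minute 50.
For quantification: lysis (finishes minute 50); imaging (finishes minute 60, plus 5-minute gap → minute 65); wash step (finishes minute 75). Taking the maximum gives a start of minute 75, and it finishes at 75 + 15 = minute 90.
Data upload waits on quantification (finishes minute 90), so it starts at minute 90 and finishes at 90 + 40 = minute 130.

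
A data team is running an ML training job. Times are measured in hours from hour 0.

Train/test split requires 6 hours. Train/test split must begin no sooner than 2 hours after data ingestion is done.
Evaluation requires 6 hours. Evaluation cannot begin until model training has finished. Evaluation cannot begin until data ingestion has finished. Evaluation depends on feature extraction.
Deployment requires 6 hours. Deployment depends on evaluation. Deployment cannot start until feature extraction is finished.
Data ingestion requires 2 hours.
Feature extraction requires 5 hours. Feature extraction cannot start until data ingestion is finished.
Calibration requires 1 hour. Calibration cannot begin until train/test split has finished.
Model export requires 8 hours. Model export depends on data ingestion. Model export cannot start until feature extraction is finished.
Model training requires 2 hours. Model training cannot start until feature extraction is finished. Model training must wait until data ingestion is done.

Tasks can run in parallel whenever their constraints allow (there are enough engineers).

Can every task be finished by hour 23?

Data ingestion can start immediately at hour 0; it finishes at hour 2.
After data ingestion (finishes hour 2, plus 2-hour gap → hour 4), train/test split can start at hour 4 and finishes at hour 10.
Calibration waits on train/test split (finishes hour 10), so it starts at hour 10 and finishes at 10 + 1 = hour 11.
Feature extraction cannot begin until data ingestion (finishes hour 2). It runs from hour 2 to 2 + 5 = hour 7.
Model export needs all of data ingestion (finishes hour 2); feature extraction (finishes hour 7). That puts its earliest start at hour 7; it finishes at 7 + 8 = hour 15.
Model training has to wait for feature extraction (finishes hour 7); data ingestion (finishes hour 2). The latest of these is hour 7, so model training runs hour 7 to 7 + 2 = hour 9.
Evaluation cannot start until model training (finishes hour 9); data ingestion (finishes hour 2); feature extraction (finishes hour 7). The controlling bound is hour 9, so evaluation finishes at 9 + 6 = hour 15.
Deployment cannot start until evaluation (finishes hour 15); feature extraction (finishes hour 7). The controlling bound is hour 15, so deployment finishes at 15 + 6 = hour 21.
Every task is finished by hour 21, which is no later than the deadline of 23, so the schedule is feasible.

Yes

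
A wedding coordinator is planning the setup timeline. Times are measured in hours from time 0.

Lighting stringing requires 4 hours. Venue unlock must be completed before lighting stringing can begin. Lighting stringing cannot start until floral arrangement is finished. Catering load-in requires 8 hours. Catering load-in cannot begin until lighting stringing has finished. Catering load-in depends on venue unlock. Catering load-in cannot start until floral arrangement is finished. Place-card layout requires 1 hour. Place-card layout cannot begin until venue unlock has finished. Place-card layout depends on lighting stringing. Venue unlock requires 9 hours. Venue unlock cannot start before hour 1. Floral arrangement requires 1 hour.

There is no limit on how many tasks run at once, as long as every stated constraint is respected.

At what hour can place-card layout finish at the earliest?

Floral arrangement can start immediately at hour 0; it finishes at hour 1.
Venue unlock waits on its own release at hour 1, so it starts at hour 1 and finishes at 1 + 9 = hour 10.
For lighting stringing: venue unlock (finishes hour 10); floral arrangement (finishes hour 1). Taking the maximum gives a start of hour 10, and it finishes at 10 + 4 = hour 14.
Place-card layout needs all of venue unlock (finishes hour 10); lighting stringing (finishes hour 14). That puts its earliest start at hour 14; it finishes at 14 + 1 = hour 15.

15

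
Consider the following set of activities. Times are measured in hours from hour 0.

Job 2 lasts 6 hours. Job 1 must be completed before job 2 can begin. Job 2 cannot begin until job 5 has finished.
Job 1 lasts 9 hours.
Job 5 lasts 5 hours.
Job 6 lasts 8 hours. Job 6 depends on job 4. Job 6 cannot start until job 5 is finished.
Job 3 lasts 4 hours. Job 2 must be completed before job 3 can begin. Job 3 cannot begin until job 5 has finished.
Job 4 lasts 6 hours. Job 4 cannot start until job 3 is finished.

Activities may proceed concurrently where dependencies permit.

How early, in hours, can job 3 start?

Job 5 can start immediately at hour 0; it finishes at hour 5.
Nothing blocks job 1, so it runs from hour 0 to hour 9.
Job 2 needs all of job 1 (finishes hour 9); job 5 (finishes hour 5). That puts its earliest start at hour 9; it finishes at 9 + 6 = hour 15.
Job 3 waits on job 2 (finishes hour 15); job 5 (finishes hour 5). The latest of these is hour 15, which is the earliest job 3 can start.

15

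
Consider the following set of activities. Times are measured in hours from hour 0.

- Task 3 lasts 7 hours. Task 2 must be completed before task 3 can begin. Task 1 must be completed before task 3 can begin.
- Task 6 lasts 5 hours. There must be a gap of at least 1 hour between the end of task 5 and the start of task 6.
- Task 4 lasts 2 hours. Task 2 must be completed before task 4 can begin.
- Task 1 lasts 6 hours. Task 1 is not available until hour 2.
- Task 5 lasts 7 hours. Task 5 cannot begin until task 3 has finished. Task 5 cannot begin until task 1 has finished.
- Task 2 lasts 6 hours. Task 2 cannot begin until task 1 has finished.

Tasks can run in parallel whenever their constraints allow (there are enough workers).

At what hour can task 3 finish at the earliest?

Task 1 waits on its own release at hour 2, so it starts at hour 2 and finishes at 2 + 6 = hour 8.
Task 2 waits on task 1 (finishes hour 8), so it starts at hour 8 and finishes at 8 + 6 = hour 14.
Task 3 needs all of task 2 (finishes hour 14); task 1 (finishes hour 8). That puts its earliest start at hour 14; it finishes at 14 + 7 = hour 21.

21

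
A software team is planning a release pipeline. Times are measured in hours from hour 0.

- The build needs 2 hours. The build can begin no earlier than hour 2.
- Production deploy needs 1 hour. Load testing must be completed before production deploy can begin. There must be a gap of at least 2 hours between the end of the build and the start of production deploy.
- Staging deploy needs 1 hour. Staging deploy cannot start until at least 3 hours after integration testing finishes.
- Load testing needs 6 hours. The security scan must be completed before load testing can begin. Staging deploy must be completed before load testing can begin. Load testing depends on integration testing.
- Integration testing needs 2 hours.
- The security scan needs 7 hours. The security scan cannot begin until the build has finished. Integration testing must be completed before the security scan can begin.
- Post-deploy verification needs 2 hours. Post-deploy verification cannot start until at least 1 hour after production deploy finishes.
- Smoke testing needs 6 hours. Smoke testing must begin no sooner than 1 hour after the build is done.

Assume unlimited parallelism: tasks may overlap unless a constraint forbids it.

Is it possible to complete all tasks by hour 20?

No

Integration testing can start immediately at hour 0; it finishes at hour 2.
After integration testing (finishes hour 2, plus 3-hour gap → hour 5), staging deploy can start at hour 5 and finishes at hour 6.
The build cannot begin until its own release at hour 2. It runs from hour 2 to 2 + 2 = hour 4.
Smoke testing waits on the build (finishes hour 4, plus 1-hour gap → hour 5), so it starts at hour 5 and finishes at 5 + 6 = hour 11.
The security scan has to wait for the build (finishes hour 4); integration testing (finishes hour 2). The latest of these is hour 4, so the security scan runs hour 4 to 4 + 7 = hour 11.
Load testing cannot start until the security scan (finishes hour 11); staging deploy (finishes hour 6); integration testing (finishes hour 2). The controlling bound is hour 11, so load testing finishes at 11 + 6 = hour 17.
Production deploy cannot start until load testing (finishes hour 17); the build (finishes hour 4, plus 2-hour gap → hour 6). The controlling bound is hour 17, so production deploy finishes at 17 + 1 = hour 18.
Post-deploy verification cannot begin until production deploy (finishes hour 18, plus 1-hour gap → hour 19). It runs from hour 19 to 19 + 2 = hour 21.
The earliest everything can be done is hour 21, which is after the deadline of 20, so it is not possible.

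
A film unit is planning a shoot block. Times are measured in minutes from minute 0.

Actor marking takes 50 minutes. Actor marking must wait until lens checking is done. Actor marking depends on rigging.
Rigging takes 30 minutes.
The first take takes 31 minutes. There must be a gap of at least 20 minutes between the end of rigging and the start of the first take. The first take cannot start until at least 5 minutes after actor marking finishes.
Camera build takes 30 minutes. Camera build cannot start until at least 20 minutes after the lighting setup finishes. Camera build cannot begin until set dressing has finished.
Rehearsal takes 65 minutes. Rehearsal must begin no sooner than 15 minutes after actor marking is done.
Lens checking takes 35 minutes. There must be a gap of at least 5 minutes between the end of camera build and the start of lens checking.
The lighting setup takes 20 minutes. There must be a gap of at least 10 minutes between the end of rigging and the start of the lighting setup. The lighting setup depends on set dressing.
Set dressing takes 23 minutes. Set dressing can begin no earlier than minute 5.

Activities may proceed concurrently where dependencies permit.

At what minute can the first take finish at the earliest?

Set dressing cannot begin until its own release at minute 5. It runs from minute 5 to 5 + 23 = minute 28.
Rigging can start immediately at minute 0; it finishes at minute 30.
The lighting setup cannot start until rigging (finishes minute 30, plus 10-minute gap → minute 40); set dressing (finishes minute 28). The controlling bound is minute 40, so the lighting setup finishes at 40 + 20 = minute 60.
For camera build: the lighting setup (finishes minute 60, plus 20-minute gap → minute 80); set dressing (finishes minute 28). Taking the maximum gives a start of minute 80, and it finishes at 80 + 30 = minute 110.
Lens checking waits on camera build (finishes minute 110, plus 5-minute gap → minute 115), so it starts at minute 115 and finishes at 115 + 35 = minute 150.
Actor marking has to wait for lens checking (finishes minute 150); rigging (finishes minute 30). The latest of these is minute 150, so actor marking runs minute 150 to 150 + 50 = minute 200.
For the first take: rigging (finishes minute 30, plus 20-minute gap → minute 50); actor marking (finishes minute 200, plus 5-minute gap → minute 205). Taking the maximum gives a start of minute 205, and it finishes at 205 + 31 = minute 236.

236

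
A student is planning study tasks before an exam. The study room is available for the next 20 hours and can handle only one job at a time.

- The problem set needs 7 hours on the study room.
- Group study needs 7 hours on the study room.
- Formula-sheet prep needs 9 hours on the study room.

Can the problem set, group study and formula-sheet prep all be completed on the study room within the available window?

No

Running back to back, the jobs need 7 + 7 + 9 = 23 hours on the study room.
Since 23 > 20, they cannot all fit.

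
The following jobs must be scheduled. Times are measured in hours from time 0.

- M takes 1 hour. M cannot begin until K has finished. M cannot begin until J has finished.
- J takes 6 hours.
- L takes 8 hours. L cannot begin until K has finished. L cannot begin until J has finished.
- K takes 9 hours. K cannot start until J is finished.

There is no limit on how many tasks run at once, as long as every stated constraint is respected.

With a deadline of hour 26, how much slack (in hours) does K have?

J has no prerequisites, so it starts at hour 0 and finishes at hour 6.
After J (finishes hour 6), K can start at hour 6 and finishes at hour 15.

Working backward from the deadline:
L must finish by hour 26; it takes 8 hours, so it must start by 26 − 8 = hour 18.
M has no dependents, so it just needs to finish by hour 26. Starting by 26 − 1 = hour 25 achieves that.
K must finish in time for L (must start by hour 18); M (must start by hour 25). The tightest is hour 18, so K must start by 18 − 9 = hour 9.
So K can start as early as hour 6 and as late as hour 9, giving 9 − 6 = 3 hours of slack.

3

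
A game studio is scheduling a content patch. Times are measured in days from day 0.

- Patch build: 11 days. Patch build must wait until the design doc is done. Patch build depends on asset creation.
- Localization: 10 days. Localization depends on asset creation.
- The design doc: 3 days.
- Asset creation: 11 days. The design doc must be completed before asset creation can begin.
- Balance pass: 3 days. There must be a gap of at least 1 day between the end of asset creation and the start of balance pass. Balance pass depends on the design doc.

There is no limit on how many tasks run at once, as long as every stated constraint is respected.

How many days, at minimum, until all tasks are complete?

25

The design doc can start immediately at day 0; it finishes at day 3.
Asset creation waits on the design doc (finishes day 3), so it starts at day 3 and finishes at 3 + 11 = day 14.
Patch build has to wait for the design doc (finishes day 3); asset creation (finishes day 14). The latest of these is day 14, so patch build runs day 14 to 14 + 11 = day 25.
After asset creation (finishes day 14), localization can start at day 14 and finishes at day 24.
Balance pass needs all of asset creation (finishes day 14, plus 1-day gap → day 15); the design doc (finishes day 3). That puts its earliest start at day 15; it finishes at 15 + 3 = day 18.
All tasks are finished once the last one completes. Finish times: The design doc at 3, Asset creation at 14, Balance pass at 18, Localization at 24, Patch build at 25. The latest is day 25.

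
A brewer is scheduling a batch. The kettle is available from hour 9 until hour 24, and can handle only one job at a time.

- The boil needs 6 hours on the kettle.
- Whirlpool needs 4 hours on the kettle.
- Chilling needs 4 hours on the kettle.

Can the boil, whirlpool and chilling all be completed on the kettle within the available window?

The kettle window is 24 − 9 = 15 hours.
Running back to back, the jobs need 6 + 4 + 4 = 14 hours on the kettle.
Since 14 ≤ 15, they fit within the window.

Yes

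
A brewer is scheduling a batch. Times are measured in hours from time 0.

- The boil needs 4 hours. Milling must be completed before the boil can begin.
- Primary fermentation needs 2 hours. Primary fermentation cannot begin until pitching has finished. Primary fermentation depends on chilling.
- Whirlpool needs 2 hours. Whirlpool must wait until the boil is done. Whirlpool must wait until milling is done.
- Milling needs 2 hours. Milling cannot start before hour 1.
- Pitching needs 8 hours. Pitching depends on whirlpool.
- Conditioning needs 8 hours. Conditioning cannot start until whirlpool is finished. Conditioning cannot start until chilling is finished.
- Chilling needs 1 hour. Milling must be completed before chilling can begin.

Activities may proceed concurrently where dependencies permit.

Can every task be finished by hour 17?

No

After its own release at hour 1, milling can start at hour 1 and finishes at hour 3.
Chilling waits on milling (finishes hour 3), so it starts at hour 3 and finishes at 3 + 1 = hour 4.
After milling (finishes hour 3), the boil can start at hour 3 and finishes at hour 7.
Whirlpool needs all of the boil (finishes hour 7); milling (finishes hour 3). That puts its earliest start at hour 7; it finishes at 7 + 2 = hour 9.
Conditioning cannot start until whirlpool (finishes hour 9); chilling (finishes hour 4). The controlling bound is hour 9, so conditioning finishes at 9 + 8 = hour 17.
After whirlpool (finishes hour 9), pitching can start at hour 9 and finishes at hour 17.
Primary fermentation cannot start until pitching (finishes hour 17); chilling (finishes hour 4). The controlling bound is hour 17, so primary fermentation finishes at 17 + 2 = hour 19.
The earliest everything can be done is hour 19, which is after the deadline of 17, so it is not possible.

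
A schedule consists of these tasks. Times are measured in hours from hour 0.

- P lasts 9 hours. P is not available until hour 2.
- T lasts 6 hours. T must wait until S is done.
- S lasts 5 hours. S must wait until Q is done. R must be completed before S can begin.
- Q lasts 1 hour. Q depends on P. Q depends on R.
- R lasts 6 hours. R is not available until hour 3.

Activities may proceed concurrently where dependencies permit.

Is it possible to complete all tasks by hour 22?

R cannot begin until its own release at hour 3. It runs from hour 3 to 3 + 6 = hour 9.
P cannot begin until its own release at hour 2. It runs from hour 2 to 2 + 9 = hour 11.
For Q: P (finishes hour 11); R (finishes hour 9). Taking the maximum gives a start of hour 11, and it finishes at 11 + 1 = hour 12.
S needs all of Q (finishes hour 12); R (finishes hour 9). That puts its earliest start at hour 12; it finishes at 12 + 5 = hour 17.
T waits on S (finishes hour 17), so it starts at hour 17 and finishes at 17 + 6 = hour 23.
The earliest everything can be done is hour 23, which is after the deadline of 22, so it is not possible.

No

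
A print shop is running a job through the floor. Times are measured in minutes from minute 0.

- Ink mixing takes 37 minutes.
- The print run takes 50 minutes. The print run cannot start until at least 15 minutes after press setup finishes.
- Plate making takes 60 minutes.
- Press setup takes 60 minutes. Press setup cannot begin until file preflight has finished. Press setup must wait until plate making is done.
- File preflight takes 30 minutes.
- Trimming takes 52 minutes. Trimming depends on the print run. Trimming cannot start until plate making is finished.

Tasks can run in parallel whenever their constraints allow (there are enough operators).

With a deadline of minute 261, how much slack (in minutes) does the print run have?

24

Plate making can start immediately at minute 0; it finishes at minute 60.
File preflight has no prerequisites, so it starts at minute 0 and finishes at minute 30.
Press setup needs all of file preflight (finishes minute 30); plate making (finishes minute 60). That puts its earliest start at minute 60; it finishes at 60 + 60 = minute 120.
After press setup (finishes minute 120, plus 15-minute gap → minute 135), the print run can start at minute 135 and finishes at minute 185.

Working backward from the deadline:
Trimming has no dependents, so it just needs to finish by minute 261. Starting by 261 − 52 = minute 209 achieves that.
The print run feeds into trimming (must start by minute 209); so the print run must finish by minute 209 and therefore start by minute 159.
So the print run can start as early as minute 135 and as late as minute 159, giving 159 − 135 = 24 minutes of slack.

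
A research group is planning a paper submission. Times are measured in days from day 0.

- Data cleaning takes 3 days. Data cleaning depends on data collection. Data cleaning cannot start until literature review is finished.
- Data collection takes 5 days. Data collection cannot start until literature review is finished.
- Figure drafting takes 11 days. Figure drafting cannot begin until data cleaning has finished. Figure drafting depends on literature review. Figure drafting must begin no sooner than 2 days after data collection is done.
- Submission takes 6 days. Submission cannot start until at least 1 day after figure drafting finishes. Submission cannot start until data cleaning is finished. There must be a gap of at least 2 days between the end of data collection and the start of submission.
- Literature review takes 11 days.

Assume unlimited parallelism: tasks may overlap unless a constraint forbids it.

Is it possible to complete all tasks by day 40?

Literature review can start immediately at day 0; it finishes at day 11.
After literature review (finishes day 11), data collection can start at day 11 and finishes at day 16.
Data cleaning cannot start until data collection (finishes day 16); literature review (finishes day 11). The controlling bound is day 16, so data cleaning finishes at 16 + 3 = day 19.
Figure drafting cannot start until data cleaning (finishes day 19); literature review (finishes day 11); data collection (finishes day 16, plus 2-day gap → day 18). The controlling bound is day 19, so figure drafting finishes at 19 + 11 = day 30.
For submission: figure drafting (finishes day 30, plus 1-day gap → day 31); data cleaning (finishes day 19); data collection (finishes day 16, plus 2-day gap → day 18). Taking the maximum gives a start of day 31, and it finishes at 31 + 6 = day 37.
Every task is finished by day 37, which is no later than the deadline of 40, so the schedule is feasible.

Yes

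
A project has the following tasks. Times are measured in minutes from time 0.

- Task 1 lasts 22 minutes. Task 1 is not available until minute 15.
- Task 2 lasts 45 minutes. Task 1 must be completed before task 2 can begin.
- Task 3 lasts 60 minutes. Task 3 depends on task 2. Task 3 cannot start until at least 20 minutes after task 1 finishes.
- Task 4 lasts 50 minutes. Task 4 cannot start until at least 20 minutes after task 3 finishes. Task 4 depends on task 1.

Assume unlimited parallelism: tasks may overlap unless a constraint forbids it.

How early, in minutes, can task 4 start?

162

After its own release at minute 15, task 1 can start at minute 15 and finishes at minute 37.
After task 1 (finishes minute 37), task 2 can start at minute 37 and finishes at minute 82.
Task 3 has to wait for task 2 (finishes minute 82); task 1 (finishes minute 37, plus 20-minute gap → minute 57). The latest of these is minute 82, so task 3 runs minute 82 to 82 + 60 = minute 142.
Task 4 waits on task 3 (finishes minute 142, plus 20-minute gap → minute 162); task 1 (finishes minute 37). The latest of these is minute 162, which is the earliest task 4 can start.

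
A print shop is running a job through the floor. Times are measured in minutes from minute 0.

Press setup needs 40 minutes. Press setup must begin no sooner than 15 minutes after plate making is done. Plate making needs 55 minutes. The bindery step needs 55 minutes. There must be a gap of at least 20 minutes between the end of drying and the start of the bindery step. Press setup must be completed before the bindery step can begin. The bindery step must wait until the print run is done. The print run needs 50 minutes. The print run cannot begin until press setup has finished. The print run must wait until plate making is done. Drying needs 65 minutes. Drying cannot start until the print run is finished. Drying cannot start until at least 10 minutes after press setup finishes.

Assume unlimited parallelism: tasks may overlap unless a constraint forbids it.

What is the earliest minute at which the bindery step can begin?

Plate making has no prerequisites, so it starts at minute 0 and finishes at minute 55.
Press setup waits on plate making (finishes minute 55, plus 15-minute gap → minute 70), so it starts at minute 70 and finishes at 70 + 40 = minute 110.
For the print run: press setup (finishes minute 110); plate making (finishes minute 55). Taking the maximum gives a start of minute 110, and it finishes at 110 + 50 = minute 160.
Drying has to wait for the print run (finishes minute 160); press setup (finishes minute 110, plus 10-minute gap → minute 120). The latest of these is minute 160, so drying runs minute 160 to 160 + 65 = minute 225.
The bindery step waits on drying (finishes minute 225, plus 20-minute gap → minute 245); press setup (finishes minute 110); the print run (finishes minute 160). The latest of these is minute 245, which is the earliest the bindery step can start.

245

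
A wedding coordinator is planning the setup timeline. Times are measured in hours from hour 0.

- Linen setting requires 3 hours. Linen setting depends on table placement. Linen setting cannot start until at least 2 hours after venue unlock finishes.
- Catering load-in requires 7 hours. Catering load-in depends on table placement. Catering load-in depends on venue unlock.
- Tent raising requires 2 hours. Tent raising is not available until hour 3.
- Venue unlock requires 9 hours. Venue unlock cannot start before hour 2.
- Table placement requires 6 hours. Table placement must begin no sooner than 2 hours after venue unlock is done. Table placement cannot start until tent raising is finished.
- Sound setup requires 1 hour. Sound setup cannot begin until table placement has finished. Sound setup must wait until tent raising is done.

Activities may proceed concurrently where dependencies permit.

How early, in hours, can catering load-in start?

19

Tent raising waits on its own release at hour 3, so it starts at hour 3 and finishes at 3 + 2 = hour 5.
Venue unlock waits on its own release at hour 2, so it starts at hour 2 and finishes at 2 + 9 = hour 11.
Table placement has to wait for venue unlock (finishes hour 11, plus 2-hour gap → hour 13); tent raising (finishes hour 5). The latest of these is hour 13, so table placement runs hour 13 to 13 + 6 = hour 19.
Catering load-in waits on table placement (finishes hour 19); venue unlock (finishes hour 11). The latest of these is hour 19, which is the earliest catering load-in can start.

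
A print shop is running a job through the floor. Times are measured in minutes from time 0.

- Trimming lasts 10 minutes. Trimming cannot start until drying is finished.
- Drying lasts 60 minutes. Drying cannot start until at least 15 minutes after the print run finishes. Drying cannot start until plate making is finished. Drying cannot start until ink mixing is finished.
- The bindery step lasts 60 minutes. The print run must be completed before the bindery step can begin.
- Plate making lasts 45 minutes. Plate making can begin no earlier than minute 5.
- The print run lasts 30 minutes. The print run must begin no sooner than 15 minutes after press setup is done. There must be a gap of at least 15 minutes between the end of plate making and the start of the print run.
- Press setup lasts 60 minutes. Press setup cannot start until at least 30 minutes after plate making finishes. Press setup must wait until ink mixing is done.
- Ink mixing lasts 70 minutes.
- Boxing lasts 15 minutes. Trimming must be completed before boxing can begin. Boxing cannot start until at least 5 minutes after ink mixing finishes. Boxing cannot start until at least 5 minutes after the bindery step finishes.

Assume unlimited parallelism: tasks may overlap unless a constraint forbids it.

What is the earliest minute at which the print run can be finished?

185

Ink mixing can start immediately at minute 0; it finishes at minute 70.
After its own release at minute 5, plate making can start at minute 5 and finishes at minute 50.
Press setup has to wait for plate making (finishes minute 50, plus 30-minute gap → minute 80); ink mixing (finishes minute 70). The latest of these is minute 80, so press setup runs minute 80 to 80 + 60 = minute 140.
For the print run: press setup (finishes minute 140, plus 15-minute gap → minute 155); plate making (finishes minute 50, plus 15-minute gap → minute 65). Taking the maximum gives a start of minute 155, and it finishes at 155 + 30 = minute 185.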